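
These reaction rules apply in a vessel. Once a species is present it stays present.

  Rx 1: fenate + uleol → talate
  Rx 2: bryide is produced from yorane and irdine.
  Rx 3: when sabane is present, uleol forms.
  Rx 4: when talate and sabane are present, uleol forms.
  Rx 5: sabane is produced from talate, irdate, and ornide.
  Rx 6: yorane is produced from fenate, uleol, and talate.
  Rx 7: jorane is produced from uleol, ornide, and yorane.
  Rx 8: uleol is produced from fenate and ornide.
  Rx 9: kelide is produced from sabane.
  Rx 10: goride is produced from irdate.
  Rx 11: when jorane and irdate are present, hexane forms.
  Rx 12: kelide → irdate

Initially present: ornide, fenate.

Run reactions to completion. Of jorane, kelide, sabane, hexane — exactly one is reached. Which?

fenate and ornide present → uleol forms (Rx 8).
fenate and uleol present → talate forms (Rx 1).
fenate, uleol, and talate present → yorane forms (Rx 6).
uleol, ornide, and yorane present → jorane forms (Rx 7).
sabane would need talate, irdate, and ornide (Rx 5), but irdate never forms. kelide would need sabane (Rx 9), but sabane never forms. hexane would need jorane and irdate (Rx 11), but irdate never forms.

jorane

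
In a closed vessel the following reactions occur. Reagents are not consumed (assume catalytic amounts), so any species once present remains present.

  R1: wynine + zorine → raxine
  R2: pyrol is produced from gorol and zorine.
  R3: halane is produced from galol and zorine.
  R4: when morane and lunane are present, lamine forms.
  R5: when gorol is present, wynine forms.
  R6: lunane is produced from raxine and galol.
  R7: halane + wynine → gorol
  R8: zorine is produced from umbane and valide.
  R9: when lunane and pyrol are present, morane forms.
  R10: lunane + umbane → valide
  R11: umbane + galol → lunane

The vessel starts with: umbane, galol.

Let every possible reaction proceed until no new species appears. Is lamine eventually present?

lamine would need morane and lunane (R4), but morane never forms.

No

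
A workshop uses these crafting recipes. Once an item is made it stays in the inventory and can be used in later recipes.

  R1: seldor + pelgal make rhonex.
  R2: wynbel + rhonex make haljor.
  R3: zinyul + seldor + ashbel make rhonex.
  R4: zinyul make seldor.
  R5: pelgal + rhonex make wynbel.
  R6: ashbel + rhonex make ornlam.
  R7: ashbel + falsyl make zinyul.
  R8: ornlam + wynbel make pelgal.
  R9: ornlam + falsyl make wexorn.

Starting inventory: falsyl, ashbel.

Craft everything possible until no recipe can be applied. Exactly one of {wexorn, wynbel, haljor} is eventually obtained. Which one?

wexorn

Using R7, ashbel and falsyl make zinyul.
zinyul → seldor (R4).
zinyul + seldor + ashbel → rhonex (R3).
ashbel + rhonex → ornlam (R6).
Using R9, ornlam and falsyl make wexorn.
wynbel would need pelgal and rhonex (R5), but pelgal is never obtained. haljor would need wynbel and rhonex (R2), but wynbel is never obtained.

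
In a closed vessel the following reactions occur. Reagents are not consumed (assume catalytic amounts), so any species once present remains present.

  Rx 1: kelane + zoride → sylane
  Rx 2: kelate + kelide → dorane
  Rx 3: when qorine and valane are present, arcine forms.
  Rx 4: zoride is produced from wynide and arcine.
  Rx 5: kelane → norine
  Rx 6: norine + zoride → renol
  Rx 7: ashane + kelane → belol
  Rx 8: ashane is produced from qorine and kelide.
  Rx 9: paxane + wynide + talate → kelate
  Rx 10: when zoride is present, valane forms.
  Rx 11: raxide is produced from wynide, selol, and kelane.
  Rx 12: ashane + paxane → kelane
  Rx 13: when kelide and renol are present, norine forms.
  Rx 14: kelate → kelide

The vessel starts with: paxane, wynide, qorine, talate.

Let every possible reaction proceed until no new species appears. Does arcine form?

arcine would need qorine and valane (Rx 3), but valane never forms.

No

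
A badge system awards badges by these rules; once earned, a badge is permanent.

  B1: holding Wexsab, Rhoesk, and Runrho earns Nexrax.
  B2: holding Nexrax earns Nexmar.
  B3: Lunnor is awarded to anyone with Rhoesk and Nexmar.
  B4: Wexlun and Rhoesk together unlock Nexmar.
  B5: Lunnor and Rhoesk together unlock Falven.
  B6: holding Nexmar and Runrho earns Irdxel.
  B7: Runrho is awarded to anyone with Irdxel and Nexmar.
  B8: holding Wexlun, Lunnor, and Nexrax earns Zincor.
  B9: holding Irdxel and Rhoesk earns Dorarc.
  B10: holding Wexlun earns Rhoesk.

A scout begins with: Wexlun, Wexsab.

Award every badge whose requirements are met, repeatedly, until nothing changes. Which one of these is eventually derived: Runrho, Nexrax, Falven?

Falven

With Wexlun, Rhoesk is earned (B10).
With Wexlun and Rhoesk, Nexmar is earned (B4).
With Rhoesk and Nexmar, Lunnor is earned (B3).
With Lunnor and Rhoesk, Falven is earned (B5).
Nexrax would need Wexsab, Rhoesk, and Runrho (B1), but Runrho is never earned. Runrho would need Irdxel and Nexmar (B7), but Irdxel is never earned.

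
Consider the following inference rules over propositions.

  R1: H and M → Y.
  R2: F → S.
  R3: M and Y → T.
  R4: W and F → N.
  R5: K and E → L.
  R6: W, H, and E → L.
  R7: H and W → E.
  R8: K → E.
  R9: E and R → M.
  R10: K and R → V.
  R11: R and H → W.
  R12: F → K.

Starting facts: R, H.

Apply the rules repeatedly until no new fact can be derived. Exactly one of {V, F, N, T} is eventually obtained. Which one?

T

R and H hold, so W follows (R11).
H and W hold, so E follows (R7).
From E and R, R9 gives M.
H and M hold, so Y follows (R1).
M and Y hold, so T follows (R3).
N would need W and F (R4), but F is never established. V would need K and R (R10), but K is never established. No rule produces F, and it is not given.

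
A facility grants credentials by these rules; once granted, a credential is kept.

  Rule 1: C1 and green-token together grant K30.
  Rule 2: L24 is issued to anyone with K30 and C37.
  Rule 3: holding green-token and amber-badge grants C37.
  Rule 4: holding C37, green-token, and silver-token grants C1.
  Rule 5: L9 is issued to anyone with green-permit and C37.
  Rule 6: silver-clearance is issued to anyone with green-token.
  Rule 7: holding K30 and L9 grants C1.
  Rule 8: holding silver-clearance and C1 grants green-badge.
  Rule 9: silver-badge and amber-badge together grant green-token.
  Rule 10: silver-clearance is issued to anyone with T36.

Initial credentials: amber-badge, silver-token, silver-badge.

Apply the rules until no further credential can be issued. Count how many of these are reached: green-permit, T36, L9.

No rule produces green-permit, and it is not given.
No rule produces T36, and it is not given.
L9 would need green-permit and C37 (Rule 5), but green-permit is never granted.
None of the 3 are reached.

0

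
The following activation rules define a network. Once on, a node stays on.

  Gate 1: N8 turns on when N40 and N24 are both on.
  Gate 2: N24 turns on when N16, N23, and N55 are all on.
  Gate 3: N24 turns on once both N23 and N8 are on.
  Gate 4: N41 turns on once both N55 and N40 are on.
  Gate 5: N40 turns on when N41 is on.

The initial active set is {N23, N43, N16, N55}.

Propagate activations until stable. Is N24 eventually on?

Gate 2: N16, N23, and N55 on → N24 on.

Yes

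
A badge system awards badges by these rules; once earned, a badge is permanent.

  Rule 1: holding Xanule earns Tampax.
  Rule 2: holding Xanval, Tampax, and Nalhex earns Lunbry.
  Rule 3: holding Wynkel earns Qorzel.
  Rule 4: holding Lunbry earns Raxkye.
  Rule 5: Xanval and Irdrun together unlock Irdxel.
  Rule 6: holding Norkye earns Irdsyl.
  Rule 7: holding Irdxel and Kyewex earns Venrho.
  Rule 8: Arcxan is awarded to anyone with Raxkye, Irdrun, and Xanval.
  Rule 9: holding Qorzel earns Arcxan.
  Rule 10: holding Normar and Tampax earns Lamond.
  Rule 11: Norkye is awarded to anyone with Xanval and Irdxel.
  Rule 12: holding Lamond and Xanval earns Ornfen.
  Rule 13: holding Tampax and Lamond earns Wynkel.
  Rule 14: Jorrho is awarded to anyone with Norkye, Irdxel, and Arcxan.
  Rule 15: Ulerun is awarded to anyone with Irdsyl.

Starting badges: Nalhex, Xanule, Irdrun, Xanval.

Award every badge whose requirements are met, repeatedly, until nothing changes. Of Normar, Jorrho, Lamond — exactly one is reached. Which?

With Xanule, Tampax is earned (Rule 1).
With Xanval and Irdrun, Irdxel is earned (Rule 5).
With Xanval, Tampax, and Nalhex, Lunbry is earned (Rule 2).
With Xanval and Irdxel, Norkye is earned (Rule 11).
With Lunbry, Raxkye is earned (Rule 4).
With Raxkye, Irdrun, and Xanval, Arcxan is earned (Rule 8).
With Norkye, Irdxel, and Arcxan, Jorrho is earned (Rule 14).
Lamond would need Normar and Tampax (Rule 10), but Normar is never earned. No rule produces Normar, and it is not given.

Jorrho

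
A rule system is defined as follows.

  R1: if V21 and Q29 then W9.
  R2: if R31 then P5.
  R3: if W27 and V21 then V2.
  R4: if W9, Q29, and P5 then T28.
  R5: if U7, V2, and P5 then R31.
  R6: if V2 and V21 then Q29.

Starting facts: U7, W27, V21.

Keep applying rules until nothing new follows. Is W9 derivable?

Yes

W27 and V21 hold, so V2 follows (R3).
V2 and V21 hold, so Q29 follows (R6).
V21 and Q29 hold, so W9 follows (R1).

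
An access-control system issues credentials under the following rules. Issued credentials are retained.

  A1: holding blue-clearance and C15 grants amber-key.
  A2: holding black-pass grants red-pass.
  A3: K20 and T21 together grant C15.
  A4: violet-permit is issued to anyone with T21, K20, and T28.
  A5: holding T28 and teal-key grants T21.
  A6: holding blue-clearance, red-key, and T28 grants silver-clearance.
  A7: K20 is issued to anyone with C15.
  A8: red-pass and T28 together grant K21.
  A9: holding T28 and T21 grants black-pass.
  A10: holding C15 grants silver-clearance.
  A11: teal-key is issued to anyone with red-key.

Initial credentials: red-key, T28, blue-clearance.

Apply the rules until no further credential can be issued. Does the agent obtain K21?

Yes

Holding red-key grants teal-key (A11).
Holding T28 and teal-key grants T21 (A5).
Holding T28 and T21 grants black-pass (A9).
Holding black-pass grants red-pass (A2).
Holding red-pass and T28 grants K21 (A8).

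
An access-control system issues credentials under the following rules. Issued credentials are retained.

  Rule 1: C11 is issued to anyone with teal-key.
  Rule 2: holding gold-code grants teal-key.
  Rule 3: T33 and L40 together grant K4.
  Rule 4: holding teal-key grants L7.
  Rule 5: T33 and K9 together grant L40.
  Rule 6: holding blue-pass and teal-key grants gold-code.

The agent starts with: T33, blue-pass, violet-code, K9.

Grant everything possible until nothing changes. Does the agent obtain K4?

Yes

Holding T33 and K9 grants L40 (Rule 5).
Holding T33 and L40 grants K4 (Rule 3).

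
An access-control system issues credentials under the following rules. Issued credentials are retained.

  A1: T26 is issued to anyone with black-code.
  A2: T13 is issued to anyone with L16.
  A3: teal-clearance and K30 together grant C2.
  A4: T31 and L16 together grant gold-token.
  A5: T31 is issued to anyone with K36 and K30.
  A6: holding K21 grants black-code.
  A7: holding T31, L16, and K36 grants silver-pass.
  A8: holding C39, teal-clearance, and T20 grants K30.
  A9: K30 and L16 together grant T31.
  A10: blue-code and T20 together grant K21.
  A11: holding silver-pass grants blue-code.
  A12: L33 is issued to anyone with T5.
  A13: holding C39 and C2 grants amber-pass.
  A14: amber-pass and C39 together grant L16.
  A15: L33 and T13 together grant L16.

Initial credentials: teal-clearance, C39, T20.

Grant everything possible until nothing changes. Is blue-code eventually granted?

blue-code would need silver-pass (A11), but silver-pass is never granted.

No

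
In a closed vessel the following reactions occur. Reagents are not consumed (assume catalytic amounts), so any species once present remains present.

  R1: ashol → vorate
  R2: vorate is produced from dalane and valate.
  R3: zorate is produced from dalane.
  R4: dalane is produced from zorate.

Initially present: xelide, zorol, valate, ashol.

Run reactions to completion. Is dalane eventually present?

No

dalane would need zorate (R4), but zorate never forms.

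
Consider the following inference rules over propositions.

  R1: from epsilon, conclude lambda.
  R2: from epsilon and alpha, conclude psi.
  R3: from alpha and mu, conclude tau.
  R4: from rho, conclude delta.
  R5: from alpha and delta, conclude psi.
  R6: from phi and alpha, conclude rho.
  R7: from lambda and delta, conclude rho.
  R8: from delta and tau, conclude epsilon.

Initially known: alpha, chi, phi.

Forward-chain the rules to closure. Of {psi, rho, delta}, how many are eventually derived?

From phi and alpha, R6 gives rho.
From rho, R4 gives delta.
alpha and delta hold, so psi follows (R5).
psi: reached.
rho: reached.
delta: reached.
All 3 are reached.

3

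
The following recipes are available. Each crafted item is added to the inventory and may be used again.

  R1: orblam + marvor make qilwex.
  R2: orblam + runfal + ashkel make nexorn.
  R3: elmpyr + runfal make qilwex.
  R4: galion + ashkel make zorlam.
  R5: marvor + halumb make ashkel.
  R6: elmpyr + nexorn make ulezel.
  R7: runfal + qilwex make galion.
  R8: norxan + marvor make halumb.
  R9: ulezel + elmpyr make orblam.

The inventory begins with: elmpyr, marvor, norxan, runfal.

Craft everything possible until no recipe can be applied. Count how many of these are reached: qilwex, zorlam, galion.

3

norxan + marvor → halumb (R8).
Using R3, elmpyr and runfal make qilwex.
marvor + halumb → ashkel (R5).
Using R7, runfal and qilwex make galion.
galion + ashkel → zorlam (R4).
qilwex: reached.
zorlam: reached.
galion: reached.
All 3 are reached.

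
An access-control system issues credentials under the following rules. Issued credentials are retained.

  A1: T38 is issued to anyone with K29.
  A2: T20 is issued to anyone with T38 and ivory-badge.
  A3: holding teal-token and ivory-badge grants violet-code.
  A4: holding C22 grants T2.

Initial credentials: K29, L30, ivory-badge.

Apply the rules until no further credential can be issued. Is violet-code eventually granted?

violet-code would need teal-token and ivory-badge (A3), but teal-token is never granted.

No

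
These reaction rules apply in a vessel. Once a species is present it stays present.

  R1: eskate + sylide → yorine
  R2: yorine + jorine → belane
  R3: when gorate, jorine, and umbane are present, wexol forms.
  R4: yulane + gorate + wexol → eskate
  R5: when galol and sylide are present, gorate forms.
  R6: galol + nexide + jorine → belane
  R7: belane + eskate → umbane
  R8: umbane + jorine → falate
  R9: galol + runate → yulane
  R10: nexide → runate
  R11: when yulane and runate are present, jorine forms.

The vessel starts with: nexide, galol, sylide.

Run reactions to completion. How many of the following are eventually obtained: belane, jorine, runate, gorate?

nexide present → runate forms (R10).
galol and sylide present → gorate forms (R5).
galol and runate present → yulane forms (R9).
yulane and runate present → jorine forms (R11).
galol, nexide, and jorine present → belane forms (R6).
belane: reached.
jorine: reached.
runate: reached.
gorate: reached.
All 4 are reached.

4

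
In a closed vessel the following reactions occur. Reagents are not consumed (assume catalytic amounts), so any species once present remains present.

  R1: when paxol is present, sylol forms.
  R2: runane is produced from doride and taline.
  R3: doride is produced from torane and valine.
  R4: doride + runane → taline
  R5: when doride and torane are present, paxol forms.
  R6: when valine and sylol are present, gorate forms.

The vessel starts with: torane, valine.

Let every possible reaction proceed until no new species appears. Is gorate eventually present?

Yes

torane and valine present → doride forms (R3).
doride and torane present → paxol forms (R5).
paxol present → sylol forms (R1).
valine and sylol present → gorate forms (R6).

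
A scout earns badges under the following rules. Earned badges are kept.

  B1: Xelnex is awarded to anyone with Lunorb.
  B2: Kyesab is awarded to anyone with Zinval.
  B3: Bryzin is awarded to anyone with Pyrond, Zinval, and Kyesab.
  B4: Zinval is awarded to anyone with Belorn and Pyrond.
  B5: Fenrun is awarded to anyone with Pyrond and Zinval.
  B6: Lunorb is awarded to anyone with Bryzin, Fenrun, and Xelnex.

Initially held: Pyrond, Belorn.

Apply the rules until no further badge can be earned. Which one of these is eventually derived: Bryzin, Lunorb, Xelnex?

With Belorn and Pyrond, Zinval is earned (B4).
With Zinval, Kyesab is earned (B2).
With Pyrond, Zinval, and Kyesab, Bryzin is earned (B3).
Lunorb would need Bryzin, Fenrun, and Xelnex (B6), but Xelnex is never earned. Xelnex would need Lunorb (B1), but Lunorb is never earned.

Bryzin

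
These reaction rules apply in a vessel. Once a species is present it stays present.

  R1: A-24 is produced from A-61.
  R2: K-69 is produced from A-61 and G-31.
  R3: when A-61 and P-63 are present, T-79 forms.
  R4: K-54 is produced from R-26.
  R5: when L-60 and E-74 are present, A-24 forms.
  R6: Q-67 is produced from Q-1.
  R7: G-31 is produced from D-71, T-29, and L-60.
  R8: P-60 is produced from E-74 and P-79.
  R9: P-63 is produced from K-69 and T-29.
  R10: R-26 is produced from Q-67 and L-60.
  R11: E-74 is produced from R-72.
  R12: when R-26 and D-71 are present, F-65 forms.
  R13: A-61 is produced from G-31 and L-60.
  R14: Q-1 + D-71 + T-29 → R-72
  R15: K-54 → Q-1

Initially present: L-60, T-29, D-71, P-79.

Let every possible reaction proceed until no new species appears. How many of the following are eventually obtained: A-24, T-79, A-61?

D-71, T-29, and L-60 present → G-31 forms (R7).
G-31 and L-60 present → A-61 forms (R13).
A-61 present → A-24 forms (R1).
A-61 and G-31 present → K-69 forms (R2).
K-69 and T-29 present → P-63 forms (R9).
A-61 and P-63 present → T-79 forms (R3).
A-24: reached.
T-79: reached.
A-61: reached.
All 3 are reached.

3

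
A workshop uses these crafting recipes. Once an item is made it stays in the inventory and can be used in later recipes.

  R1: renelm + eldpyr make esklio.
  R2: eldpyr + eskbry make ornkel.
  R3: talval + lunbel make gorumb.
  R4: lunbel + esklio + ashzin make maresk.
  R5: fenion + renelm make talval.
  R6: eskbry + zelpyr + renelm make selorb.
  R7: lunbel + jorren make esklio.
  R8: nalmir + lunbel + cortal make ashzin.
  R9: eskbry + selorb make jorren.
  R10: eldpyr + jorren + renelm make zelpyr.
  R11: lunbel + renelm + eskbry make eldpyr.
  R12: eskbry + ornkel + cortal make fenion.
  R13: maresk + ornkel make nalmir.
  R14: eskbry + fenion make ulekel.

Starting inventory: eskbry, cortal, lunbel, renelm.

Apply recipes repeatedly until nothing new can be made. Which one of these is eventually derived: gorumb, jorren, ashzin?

lunbel + renelm + eskbry → eldpyr (R11).
eldpyr + eskbry → ornkel (R2).
eskbry + ornkel + cortal → fenion (R12).
Using R5, fenion and renelm make talval.
Using R3, talval and lunbel make gorumb.
ashzin would need nalmir, lunbel, and cortal (R8), but nalmir is never obtained. jorren would need eskbry and selorb (R9), but selorb is never obtained.

gorumb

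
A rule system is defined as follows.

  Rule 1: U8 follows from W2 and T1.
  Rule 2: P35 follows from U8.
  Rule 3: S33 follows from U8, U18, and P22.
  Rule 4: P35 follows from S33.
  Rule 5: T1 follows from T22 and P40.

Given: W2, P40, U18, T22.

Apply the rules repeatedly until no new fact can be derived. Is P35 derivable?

From T22 and P40, Rule 5 gives T1.
From W2 and T1, Rule 1 gives U8.
U8 holds, so P35 follows (Rule 2).

Yes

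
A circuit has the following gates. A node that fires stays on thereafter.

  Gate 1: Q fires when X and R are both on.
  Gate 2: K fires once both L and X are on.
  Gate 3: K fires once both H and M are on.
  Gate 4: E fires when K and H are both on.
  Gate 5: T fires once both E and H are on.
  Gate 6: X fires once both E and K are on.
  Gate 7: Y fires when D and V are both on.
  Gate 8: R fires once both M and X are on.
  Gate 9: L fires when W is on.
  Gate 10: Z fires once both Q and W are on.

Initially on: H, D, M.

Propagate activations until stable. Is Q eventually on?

Yes

Gate 3: H and M on → K on.
Gate 4: K and H on → E on.
E and K are on, so X fires (Gate 6).
M and X are on, so R fires (Gate 8).
X and R are on, so Q fires (Gate 1).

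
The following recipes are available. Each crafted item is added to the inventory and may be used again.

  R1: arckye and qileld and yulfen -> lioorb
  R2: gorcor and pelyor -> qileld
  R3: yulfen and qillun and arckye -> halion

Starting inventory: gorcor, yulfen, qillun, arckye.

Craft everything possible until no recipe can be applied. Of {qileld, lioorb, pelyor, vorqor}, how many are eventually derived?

0

qileld would need gorcor and pelyor (R2), but pelyor is never obtained.
lioorb would need arckye, qileld, and yulfen (R1), but qileld is never obtained.
No rule produces pelyor, and it is not given.
No rule produces vorqor, and it is not given.
None of the 4 are reached.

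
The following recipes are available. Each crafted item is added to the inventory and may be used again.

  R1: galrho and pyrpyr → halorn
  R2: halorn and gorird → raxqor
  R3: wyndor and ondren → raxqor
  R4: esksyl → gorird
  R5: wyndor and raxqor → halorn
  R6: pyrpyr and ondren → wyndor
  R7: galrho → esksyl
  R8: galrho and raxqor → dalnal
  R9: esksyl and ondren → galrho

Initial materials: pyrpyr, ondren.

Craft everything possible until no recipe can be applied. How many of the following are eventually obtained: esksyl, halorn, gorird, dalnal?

Using R6, pyrpyr and ondren make wyndor.
Using R3, wyndor and ondren make raxqor.
wyndor and raxqor → halorn (R5).
esksyl would need galrho (R7), but galrho is never obtained.
halorn: reached.
gorird would need esksyl (R4), but esksyl is never obtained.
dalnal would need galrho and raxqor (R8), but galrho is never obtained.
Reached: halorn — 1 of the 4.

1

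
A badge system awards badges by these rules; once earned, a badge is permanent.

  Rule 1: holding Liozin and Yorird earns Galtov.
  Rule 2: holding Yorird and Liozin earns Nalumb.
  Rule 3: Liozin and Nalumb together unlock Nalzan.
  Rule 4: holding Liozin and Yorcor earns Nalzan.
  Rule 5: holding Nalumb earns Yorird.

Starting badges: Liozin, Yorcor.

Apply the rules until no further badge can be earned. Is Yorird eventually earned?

Yorird would need Nalumb (Rule 5), but Nalumb is never earned.

No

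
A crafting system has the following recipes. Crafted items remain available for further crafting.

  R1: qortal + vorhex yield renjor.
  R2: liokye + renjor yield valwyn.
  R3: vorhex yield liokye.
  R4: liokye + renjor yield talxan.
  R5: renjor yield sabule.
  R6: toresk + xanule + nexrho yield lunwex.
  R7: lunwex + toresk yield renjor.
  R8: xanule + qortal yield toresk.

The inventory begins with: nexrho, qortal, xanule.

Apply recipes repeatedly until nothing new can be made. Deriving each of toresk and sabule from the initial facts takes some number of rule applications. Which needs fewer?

toresk: Using R8, xanule and qortal make toresk. [1 rule application]
sabule: Using R8, xanule and qortal make toresk. Using R6, toresk, xanule, and nexrho make lunwex. Using R7, lunwex and toresk make renjor. renjor → sabule (R5). [4 rule applications]
toresk needs fewer.

toresk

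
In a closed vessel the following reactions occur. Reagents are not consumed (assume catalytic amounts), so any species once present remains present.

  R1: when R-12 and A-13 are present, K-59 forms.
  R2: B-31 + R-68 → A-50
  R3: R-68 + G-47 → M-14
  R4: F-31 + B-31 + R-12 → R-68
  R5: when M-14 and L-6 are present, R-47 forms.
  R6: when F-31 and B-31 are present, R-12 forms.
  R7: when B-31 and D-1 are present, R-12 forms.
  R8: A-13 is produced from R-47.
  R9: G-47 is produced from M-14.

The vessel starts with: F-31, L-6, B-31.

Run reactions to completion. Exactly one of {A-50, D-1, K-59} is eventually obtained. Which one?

A-50

F-31 and B-31 present → R-12 forms (R6).
F-31, B-31, and R-12 present → R-68 forms (R4).
B-31 and R-68 present → A-50 forms (R2).
No rule produces D-1, and it is not given. K-59 would need R-12 and A-13 (R1), but A-13 never forms.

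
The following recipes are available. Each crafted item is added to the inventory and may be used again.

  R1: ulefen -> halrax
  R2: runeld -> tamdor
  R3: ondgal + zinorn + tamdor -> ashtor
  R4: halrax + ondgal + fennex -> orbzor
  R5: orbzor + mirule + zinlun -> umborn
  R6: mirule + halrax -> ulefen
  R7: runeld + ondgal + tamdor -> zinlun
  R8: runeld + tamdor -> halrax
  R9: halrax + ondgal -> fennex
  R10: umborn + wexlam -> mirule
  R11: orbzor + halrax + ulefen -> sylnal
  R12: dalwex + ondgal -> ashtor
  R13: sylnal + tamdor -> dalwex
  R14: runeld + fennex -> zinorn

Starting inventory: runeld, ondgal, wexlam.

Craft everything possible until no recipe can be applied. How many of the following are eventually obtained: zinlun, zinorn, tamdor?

Using R2, runeld makes tamdor.
Using R7, runeld, ondgal, and tamdor make zinlun.
Using R8, runeld and tamdor make halrax.
halrax + ondgal -> fennex (R9).
Using R14, runeld and fennex make zinorn.
zinlun: reached.
zinorn: reached.
tamdor: reached.
All 3 are reached.

3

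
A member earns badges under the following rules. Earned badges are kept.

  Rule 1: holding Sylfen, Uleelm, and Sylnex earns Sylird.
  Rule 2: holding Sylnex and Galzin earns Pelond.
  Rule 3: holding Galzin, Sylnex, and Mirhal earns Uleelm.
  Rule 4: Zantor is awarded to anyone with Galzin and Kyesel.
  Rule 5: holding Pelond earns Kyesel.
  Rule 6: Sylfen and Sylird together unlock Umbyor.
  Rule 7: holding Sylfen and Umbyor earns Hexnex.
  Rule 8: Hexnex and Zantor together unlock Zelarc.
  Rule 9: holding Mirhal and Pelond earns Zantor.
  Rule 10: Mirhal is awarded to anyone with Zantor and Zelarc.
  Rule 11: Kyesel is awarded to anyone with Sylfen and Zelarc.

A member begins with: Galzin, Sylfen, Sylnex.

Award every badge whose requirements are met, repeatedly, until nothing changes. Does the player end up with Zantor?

With Sylnex and Galzin, Pelond is earned (Rule 2).
With Pelond, Kyesel is earned (Rule 5).
With Galzin and Kyesel, Zantor is earned (Rule 4).

Yes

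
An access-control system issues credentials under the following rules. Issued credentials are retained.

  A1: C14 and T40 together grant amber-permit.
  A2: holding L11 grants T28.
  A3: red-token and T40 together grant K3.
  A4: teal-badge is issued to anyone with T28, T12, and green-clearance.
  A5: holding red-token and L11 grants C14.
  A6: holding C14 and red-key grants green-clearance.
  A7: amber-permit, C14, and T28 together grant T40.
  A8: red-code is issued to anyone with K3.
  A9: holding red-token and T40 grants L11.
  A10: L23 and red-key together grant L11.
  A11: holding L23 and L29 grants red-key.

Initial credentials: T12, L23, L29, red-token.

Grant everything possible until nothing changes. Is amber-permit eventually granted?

amber-permit would need C14 and T40 (A1), but T40 is never granted.

No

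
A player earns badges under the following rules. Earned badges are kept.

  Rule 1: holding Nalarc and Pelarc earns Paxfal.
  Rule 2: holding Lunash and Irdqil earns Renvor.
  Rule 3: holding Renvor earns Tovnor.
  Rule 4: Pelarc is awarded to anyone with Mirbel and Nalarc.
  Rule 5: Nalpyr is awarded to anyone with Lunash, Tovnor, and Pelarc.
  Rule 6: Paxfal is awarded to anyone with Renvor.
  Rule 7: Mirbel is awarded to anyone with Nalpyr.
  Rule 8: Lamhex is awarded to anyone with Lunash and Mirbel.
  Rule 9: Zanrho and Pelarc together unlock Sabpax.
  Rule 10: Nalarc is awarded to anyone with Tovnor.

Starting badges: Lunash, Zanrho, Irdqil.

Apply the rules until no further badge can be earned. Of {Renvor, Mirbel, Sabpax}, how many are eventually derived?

1

With Lunash and Irdqil, Renvor is earned (Rule 2).
Renvor: reached.
Mirbel would need Nalpyr (Rule 7), but Nalpyr is never earned.
Sabpax would need Zanrho and Pelarc (Rule 9), but Pelarc is never earned.
Reached: Renvor — 1 of the 3.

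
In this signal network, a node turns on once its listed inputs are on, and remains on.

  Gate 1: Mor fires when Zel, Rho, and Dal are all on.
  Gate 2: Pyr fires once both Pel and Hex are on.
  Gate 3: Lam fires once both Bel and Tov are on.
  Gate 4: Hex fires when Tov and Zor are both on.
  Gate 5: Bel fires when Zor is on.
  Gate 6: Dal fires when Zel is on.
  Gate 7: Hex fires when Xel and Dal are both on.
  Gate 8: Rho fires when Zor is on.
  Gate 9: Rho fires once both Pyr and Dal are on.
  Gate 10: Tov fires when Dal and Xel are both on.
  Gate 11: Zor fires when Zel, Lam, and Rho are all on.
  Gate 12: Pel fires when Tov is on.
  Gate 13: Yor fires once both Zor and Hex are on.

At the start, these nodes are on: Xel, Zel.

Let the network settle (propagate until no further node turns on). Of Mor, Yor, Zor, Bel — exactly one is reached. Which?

Gate 6: Zel on → Dal on.
Xel and Dal are on, so Hex fires (Gate 7).
Dal and Xel are on, so Tov fires (Gate 10).
Gate 12: Tov on → Pel on.
Gate 2: Pel and Hex on → Pyr on.
Gate 9: Pyr and Dal on → Rho on.
Zel, Rho, and Dal are on, so Mor fires (Gate 1).
Zor would need Zel, Lam, and Rho (Gate 11), but Lam never turns on. Bel would need Zor (Gate 5), but Zor never turns on. Yor would need Zor and Hex (Gate 13), but Zor never turns on.

Mor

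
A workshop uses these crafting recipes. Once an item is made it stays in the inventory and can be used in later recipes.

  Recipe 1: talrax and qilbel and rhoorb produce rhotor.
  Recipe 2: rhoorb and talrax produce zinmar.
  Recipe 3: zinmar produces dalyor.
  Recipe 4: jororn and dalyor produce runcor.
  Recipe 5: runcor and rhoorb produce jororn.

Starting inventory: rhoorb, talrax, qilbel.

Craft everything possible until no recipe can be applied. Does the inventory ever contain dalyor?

rhoorb and talrax → zinmar (Recipe 2).
zinmar → dalyor (Recipe 3).

Yes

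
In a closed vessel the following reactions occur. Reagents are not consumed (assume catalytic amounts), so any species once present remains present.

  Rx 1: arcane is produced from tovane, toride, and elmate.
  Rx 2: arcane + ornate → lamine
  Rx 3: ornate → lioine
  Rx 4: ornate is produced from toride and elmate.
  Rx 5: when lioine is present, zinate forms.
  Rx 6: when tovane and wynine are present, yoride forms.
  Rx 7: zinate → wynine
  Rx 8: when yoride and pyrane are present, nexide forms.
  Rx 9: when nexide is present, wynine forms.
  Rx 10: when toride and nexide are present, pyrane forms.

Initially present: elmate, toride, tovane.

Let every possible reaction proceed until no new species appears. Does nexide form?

nexide would need yoride and pyrane (Rx 8), but pyrane never forms.

No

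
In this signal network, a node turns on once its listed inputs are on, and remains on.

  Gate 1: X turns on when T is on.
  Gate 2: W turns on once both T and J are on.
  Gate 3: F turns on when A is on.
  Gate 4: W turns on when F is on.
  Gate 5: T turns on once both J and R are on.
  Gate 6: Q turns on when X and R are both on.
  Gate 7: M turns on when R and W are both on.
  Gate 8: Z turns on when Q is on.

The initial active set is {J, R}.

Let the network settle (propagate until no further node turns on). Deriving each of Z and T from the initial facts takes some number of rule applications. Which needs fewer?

T

T: Gate 5: J and R on → T on. [1 rule application]
Z: J and R are on, so T turns on (Gate 5). Gate 1: T on → X on. Gate 6: X and R on → Q on. Gate 8: Q on → Z on. [4 rule applications]
T needs fewer.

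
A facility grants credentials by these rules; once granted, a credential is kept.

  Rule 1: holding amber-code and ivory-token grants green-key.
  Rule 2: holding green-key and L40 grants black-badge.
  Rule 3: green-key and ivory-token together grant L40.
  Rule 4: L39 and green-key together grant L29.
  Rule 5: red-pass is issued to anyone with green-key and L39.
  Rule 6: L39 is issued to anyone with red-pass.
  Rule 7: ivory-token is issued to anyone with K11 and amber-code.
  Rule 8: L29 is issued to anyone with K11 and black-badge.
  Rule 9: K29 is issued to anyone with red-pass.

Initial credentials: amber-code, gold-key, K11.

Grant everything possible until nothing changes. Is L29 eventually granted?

Yes

Holding K11 and amber-code grants ivory-token (Rule 7).
Holding amber-code and ivory-token grants green-key (Rule 1).
Holding green-key and ivory-token grants L40 (Rule 3).
Holding green-key and L40 grants black-badge (Rule 2).
Holding K11 and black-badge grants L29 (Rule 8).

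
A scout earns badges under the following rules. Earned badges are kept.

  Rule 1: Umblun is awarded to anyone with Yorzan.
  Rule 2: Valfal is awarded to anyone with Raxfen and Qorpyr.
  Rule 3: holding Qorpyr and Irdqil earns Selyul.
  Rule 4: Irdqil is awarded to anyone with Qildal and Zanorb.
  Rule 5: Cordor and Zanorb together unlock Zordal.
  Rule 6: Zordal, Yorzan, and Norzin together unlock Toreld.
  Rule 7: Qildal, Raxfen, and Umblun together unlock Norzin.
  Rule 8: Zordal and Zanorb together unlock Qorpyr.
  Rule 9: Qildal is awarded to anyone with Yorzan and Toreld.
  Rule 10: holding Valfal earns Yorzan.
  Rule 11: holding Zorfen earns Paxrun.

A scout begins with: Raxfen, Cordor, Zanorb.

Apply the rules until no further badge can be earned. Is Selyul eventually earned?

Selyul would need Qorpyr and Irdqil (Rule 3), but Irdqil is never earned.

No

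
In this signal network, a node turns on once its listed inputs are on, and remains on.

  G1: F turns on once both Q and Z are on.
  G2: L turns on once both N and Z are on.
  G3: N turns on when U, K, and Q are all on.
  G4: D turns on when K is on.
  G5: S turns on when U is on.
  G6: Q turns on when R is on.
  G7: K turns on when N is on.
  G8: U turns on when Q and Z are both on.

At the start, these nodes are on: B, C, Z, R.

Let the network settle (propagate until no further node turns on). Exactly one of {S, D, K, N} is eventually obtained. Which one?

S

R is on, so Q turns on (G6).
G8: Q and Z on → U on.
U is on, so S turns on (G5).
D would need K (G4), but K never turns on. N would need U, K, and Q (G3), but K never turns on. K would need N (G7), but N never turns on.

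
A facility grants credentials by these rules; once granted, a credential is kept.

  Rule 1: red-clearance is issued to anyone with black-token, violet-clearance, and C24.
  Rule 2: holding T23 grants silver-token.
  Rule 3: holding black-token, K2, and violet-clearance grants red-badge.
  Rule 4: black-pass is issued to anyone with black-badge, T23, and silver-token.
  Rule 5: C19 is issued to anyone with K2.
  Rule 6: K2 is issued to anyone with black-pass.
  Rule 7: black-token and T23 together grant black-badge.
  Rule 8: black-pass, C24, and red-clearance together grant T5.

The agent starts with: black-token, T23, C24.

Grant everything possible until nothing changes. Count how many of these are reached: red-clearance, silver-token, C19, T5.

Holding black-token and T23 grants black-badge (Rule 7).
Holding T23 grants silver-token (Rule 2).
Holding black-badge, T23, and silver-token grants black-pass (Rule 4).
Holding black-pass grants K2 (Rule 6).
Holding K2 grants C19 (Rule 5).
red-clearance would need black-token, violet-clearance, and C24 (Rule 1), but violet-clearance is never granted.
silver-token: reached.
C19: reached.
T5 would need black-pass, C24, and red-clearance (Rule 8), but red-clearance is never granted.
Reached: silver-token and C19 — 2 of the 4.

2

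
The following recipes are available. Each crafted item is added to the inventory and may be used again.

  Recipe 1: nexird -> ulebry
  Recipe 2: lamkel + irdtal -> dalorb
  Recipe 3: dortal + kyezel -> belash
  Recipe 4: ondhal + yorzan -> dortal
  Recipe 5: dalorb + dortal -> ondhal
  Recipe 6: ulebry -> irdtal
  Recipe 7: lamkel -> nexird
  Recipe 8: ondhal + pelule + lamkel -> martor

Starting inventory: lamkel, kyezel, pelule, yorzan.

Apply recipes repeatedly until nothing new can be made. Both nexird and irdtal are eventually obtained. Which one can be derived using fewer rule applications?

nexird

nexird: lamkel -> nexird (Recipe 7). [1 rule application]
irdtal: lamkel -> nexird (Recipe 7). Using Recipe 1, nexird makes ulebry. Using Recipe 6, ulebry makes irdtal. [3 rule applications]
nexird needs fewer.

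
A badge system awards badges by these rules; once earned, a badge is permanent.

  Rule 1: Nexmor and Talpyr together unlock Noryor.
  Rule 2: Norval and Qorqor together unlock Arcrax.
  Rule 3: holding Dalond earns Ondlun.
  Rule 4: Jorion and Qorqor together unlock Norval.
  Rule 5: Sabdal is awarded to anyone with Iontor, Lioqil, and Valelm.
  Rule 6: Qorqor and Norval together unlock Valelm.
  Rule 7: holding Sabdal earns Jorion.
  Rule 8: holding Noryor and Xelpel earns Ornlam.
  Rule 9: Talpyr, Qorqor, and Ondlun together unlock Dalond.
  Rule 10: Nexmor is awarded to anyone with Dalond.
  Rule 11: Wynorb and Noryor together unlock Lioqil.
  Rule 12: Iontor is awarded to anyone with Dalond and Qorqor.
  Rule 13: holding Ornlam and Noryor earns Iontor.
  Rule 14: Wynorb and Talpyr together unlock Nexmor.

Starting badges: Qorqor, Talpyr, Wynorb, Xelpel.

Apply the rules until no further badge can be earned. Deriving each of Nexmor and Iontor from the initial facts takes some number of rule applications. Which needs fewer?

Nexmor: With Wynorb and Talpyr, Nexmor is earned (Rule 14). [1 rule application]
Iontor: With Wynorb and Talpyr, Nexmor is earned (Rule 14). With Nexmor and Talpyr, Noryor is earned (Rule 1). With Noryor and Xelpel, Ornlam is earned (Rule 8). With Ornlam and Noryor, Iontor is earned (Rule 13). [4 rule applications]
Nexmor needs fewer.

Nexmor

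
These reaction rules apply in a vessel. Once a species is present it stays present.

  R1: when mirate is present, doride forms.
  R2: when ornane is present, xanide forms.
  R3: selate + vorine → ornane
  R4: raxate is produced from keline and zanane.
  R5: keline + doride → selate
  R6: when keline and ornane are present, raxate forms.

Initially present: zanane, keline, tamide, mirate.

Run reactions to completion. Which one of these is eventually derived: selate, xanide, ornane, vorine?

mirate present → doride forms (R1).
keline and doride present → selate forms (R5).
No rule produces vorine, and it is not given. ornane would need selate and vorine (R3), but vorine never forms. xanide would need ornane (R2), but ornane never forms.

selate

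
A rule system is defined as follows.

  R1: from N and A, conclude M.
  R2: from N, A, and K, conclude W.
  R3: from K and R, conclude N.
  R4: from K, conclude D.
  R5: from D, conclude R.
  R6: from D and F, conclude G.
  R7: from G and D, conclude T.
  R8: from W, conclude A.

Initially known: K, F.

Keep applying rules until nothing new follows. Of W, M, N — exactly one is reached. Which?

K holds, so D follows (R4).
D holds, so R follows (R5).
From K and R, R3 gives N.
W would need N, A, and K (R2), but A is never established. M would need N and A (R1), but A is never established.

N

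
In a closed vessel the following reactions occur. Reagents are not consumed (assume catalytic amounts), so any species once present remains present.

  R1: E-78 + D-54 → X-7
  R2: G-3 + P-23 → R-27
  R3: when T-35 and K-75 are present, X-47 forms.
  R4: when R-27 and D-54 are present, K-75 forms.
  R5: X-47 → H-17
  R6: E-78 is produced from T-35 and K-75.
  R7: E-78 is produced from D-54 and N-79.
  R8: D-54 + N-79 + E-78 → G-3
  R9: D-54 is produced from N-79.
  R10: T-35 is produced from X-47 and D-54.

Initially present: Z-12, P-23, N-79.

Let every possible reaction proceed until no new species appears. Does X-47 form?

No

X-47 would need T-35 and K-75 (R3), but T-35 never forms.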